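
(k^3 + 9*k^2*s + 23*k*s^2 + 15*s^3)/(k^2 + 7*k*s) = (k^3 + 9*k^2*s + 23*k*s^2 + 15*s^3)/(k*(k + 7*s))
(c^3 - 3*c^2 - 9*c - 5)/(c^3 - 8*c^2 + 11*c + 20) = (c + 1)/(c - 4)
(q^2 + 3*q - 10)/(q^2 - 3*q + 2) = (q + 5)/(q - 1)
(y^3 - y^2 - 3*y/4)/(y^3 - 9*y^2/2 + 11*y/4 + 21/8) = 2*y/(2*y - 7)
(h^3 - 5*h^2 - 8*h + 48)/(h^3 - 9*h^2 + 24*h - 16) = (h + 3)/(h - 1)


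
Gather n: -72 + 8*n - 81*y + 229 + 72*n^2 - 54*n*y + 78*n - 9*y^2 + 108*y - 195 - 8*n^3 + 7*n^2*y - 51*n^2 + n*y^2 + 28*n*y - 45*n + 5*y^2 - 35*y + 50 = -8*n^3 + n^2*(7*y + 21) + n*(y^2 - 26*y + 41) - 4*y^2 - 8*y + 12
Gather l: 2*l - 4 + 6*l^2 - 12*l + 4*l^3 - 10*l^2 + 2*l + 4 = 4*l^3 - 4*l^2 - 8*l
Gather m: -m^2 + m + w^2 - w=-m^2 + m + w^2 - w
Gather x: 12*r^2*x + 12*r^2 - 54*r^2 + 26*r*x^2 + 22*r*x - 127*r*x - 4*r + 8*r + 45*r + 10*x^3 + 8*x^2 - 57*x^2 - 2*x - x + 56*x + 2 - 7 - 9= -42*r^2 + 49*r + 10*x^3 + x^2*(26*r - 49) + x*(12*r^2 - 105*r + 53) - 14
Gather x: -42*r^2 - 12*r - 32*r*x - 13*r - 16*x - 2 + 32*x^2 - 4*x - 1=-42*r^2 - 25*r + 32*x^2 + x*(-32*r - 20) - 3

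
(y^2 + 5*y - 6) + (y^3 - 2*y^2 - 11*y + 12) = y^3 - y^2 - 6*y + 6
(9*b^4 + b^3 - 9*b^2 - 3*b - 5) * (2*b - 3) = 18*b^5 - 25*b^4 - 21*b^3 + 21*b^2 - b + 15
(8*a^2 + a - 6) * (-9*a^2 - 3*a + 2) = -72*a^4 - 33*a^3 + 67*a^2 + 20*a - 12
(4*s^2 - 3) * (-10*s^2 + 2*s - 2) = -40*s^4 + 8*s^3 + 22*s^2 - 6*s + 6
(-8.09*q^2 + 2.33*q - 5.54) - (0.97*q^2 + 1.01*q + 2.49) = -9.06*q^2 + 1.32*q - 8.03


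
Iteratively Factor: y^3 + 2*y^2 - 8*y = (y + 4)*(y^2 - 2*y) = y*(y + 4)*(y - 2)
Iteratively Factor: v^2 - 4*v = (v - 4)*(v)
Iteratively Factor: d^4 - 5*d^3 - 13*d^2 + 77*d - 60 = (d + 4)*(d^3 - 9*d^2 + 23*d - 15) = (d - 5)*(d + 4)*(d^2 - 4*d + 3) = (d - 5)*(d - 1)*(d + 4)*(d - 3)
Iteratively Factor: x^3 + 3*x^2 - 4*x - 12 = (x + 3)*(x^2 - 4) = (x - 2)*(x + 3)*(x + 2)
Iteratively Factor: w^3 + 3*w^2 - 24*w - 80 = (w - 5)*(w^2 + 8*w + 16) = (w - 5)*(w + 4)*(w + 4)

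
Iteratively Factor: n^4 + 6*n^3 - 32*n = (n - 2)*(n^3 + 8*n^2 + 16*n) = n*(n - 2)*(n^2 + 8*n + 16) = n*(n - 2)*(n + 4)*(n + 4)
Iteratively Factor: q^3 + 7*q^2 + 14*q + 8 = (q + 4)*(q^2 + 3*q + 2) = (q + 2)*(q + 4)*(q + 1)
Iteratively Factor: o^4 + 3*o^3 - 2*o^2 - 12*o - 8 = (o + 2)*(o^3 + o^2 - 4*o - 4) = (o - 2)*(o + 2)*(o^2 + 3*o + 2) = (o - 2)*(o + 1)*(o + 2)*(o + 2)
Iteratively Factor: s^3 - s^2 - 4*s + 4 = (s - 1)*(s^2 - 4) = (s - 1)*(s + 2)*(s - 2)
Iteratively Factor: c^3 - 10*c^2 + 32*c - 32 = (c - 2)*(c^2 - 8*c + 16) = (c - 4)*(c - 2)*(c - 4)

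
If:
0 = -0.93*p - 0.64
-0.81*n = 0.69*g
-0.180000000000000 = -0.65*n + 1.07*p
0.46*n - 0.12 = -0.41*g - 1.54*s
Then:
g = 1.00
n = -0.86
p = -0.69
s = 0.07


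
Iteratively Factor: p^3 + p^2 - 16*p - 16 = (p - 4)*(p^2 + 5*p + 4) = (p - 4)*(p + 1)*(p + 4)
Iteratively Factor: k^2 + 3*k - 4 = (k + 4)*(k - 1)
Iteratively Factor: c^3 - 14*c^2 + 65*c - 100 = (c - 5)*(c^2 - 9*c + 20) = (c - 5)^2*(c - 4)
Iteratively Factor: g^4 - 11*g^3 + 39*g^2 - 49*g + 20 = (g - 5)*(g^3 - 6*g^2 + 9*g - 4) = (g - 5)*(g - 1)*(g^2 - 5*g + 4) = (g - 5)*(g - 4)*(g - 1)*(g - 1)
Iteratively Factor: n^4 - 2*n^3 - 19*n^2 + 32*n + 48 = (n + 1)*(n^3 - 3*n^2 - 16*n + 48) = (n - 4)*(n + 1)*(n^2 + n - 12) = (n - 4)*(n + 1)*(n + 4)*(n - 3)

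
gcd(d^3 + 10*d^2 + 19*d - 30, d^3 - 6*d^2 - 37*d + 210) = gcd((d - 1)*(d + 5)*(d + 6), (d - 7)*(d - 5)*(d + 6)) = d + 6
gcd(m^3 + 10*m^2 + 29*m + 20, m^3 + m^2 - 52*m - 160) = m^2 + 9*m + 20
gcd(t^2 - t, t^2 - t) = t^2 - t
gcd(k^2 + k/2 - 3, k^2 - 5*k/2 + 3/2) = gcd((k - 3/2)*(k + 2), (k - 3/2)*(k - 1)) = k - 3/2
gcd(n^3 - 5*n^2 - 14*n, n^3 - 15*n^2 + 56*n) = n^2 - 7*n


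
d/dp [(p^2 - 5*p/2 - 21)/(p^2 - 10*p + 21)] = 3*(-5*p^2 + 56*p - 175)/(2*(p^4 - 20*p^3 + 142*p^2 - 420*p + 441))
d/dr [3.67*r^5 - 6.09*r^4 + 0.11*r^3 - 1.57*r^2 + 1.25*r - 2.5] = 18.35*r^4 - 24.36*r^3 + 0.33*r^2 - 3.14*r + 1.25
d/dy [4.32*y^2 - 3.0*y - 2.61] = 8.64*y - 3.0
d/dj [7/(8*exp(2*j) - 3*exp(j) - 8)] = (21 - 112*exp(j))*exp(j)/(-8*exp(2*j) + 3*exp(j) + 8)^2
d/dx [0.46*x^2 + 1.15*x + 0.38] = 0.92*x + 1.15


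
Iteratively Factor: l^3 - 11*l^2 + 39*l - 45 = (l - 5)*(l^2 - 6*l + 9) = (l - 5)*(l - 3)*(l - 3)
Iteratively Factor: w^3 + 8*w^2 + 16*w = (w + 4)*(w^2 + 4*w) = (w + 4)^2*(w)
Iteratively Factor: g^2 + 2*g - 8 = (g - 2)*(g + 4)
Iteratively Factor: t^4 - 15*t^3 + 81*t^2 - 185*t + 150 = (t - 5)*(t^3 - 10*t^2 + 31*t - 30) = (t - 5)*(t - 2)*(t^2 - 8*t + 15) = (t - 5)^2*(t - 2)*(t - 3)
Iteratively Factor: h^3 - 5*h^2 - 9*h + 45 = (h - 3)*(h^2 - 2*h - 15) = (h - 5)*(h - 3)*(h + 3)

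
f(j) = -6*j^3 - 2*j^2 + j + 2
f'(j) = -18*j^2 - 4*j + 1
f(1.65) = -28.75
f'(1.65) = -54.60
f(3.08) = -189.20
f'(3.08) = -182.08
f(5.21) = -895.60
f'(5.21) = -508.43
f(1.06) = -6.33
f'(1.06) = -23.46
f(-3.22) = 178.36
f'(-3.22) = -172.75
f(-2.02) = 41.27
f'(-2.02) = -64.37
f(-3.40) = 211.30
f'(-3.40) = -193.48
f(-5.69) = 1036.88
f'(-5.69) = -559.01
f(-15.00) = 19787.00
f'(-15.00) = -3989.00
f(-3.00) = 143.00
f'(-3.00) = -149.00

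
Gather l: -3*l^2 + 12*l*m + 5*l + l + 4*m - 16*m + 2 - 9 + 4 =-3*l^2 + l*(12*m + 6) - 12*m - 3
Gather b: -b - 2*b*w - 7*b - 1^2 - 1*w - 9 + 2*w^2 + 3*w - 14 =b*(-2*w - 8) + 2*w^2 + 2*w - 24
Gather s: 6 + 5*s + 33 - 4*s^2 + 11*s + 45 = -4*s^2 + 16*s + 84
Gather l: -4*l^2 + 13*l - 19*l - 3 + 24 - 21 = -4*l^2 - 6*l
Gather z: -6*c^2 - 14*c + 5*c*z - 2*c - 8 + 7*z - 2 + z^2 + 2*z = -6*c^2 - 16*c + z^2 + z*(5*c + 9) - 10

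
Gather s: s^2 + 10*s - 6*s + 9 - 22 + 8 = s^2 + 4*s - 5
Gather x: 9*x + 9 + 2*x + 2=11*x + 11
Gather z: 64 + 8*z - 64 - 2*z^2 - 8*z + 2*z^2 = 0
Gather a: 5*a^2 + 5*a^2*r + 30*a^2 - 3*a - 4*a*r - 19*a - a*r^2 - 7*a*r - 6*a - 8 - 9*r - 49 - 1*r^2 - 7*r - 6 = a^2*(5*r + 35) + a*(-r^2 - 11*r - 28) - r^2 - 16*r - 63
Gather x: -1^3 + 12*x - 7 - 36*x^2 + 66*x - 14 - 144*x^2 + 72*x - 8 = -180*x^2 + 150*x - 30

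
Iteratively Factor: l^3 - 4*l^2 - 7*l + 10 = (l - 5)*(l^2 + l - 2) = (l - 5)*(l - 1)*(l + 2)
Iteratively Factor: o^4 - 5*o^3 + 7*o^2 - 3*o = (o - 3)*(o^3 - 2*o^2 + o) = (o - 3)*(o - 1)*(o^2 - o) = (o - 3)*(o - 1)^2*(o)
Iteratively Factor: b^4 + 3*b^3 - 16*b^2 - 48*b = (b)*(b^3 + 3*b^2 - 16*b - 48) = b*(b - 4)*(b^2 + 7*b + 12) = b*(b - 4)*(b + 4)*(b + 3)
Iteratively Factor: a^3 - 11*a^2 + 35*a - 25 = (a - 5)*(a^2 - 6*a + 5) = (a - 5)^2*(a - 1)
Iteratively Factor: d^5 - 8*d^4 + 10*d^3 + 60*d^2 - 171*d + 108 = (d - 3)*(d^4 - 5*d^3 - 5*d^2 + 45*d - 36) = (d - 3)^2*(d^3 - 2*d^2 - 11*d + 12) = (d - 4)*(d - 3)^2*(d^2 + 2*d - 3) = (d - 4)*(d - 3)^2*(d + 3)*(d - 1)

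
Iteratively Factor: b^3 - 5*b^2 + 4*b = (b)*(b^2 - 5*b + 4) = b*(b - 1)*(b - 4)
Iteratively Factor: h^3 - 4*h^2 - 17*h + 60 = (h - 3)*(h^2 - h - 20) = (h - 3)*(h + 4)*(h - 5)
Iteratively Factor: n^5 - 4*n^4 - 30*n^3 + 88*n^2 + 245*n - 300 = (n - 1)*(n^4 - 3*n^3 - 33*n^2 + 55*n + 300) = (n - 1)*(n + 3)*(n^3 - 6*n^2 - 15*n + 100) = (n - 5)*(n - 1)*(n + 3)*(n^2 - n - 20) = (n - 5)*(n - 1)*(n + 3)*(n + 4)*(n - 5)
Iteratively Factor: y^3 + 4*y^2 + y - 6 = (y + 3)*(y^2 + y - 2) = (y + 2)*(y + 3)*(y - 1)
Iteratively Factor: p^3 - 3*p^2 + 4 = (p - 2)*(p^2 - p - 2) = (p - 2)*(p + 1)*(p - 2)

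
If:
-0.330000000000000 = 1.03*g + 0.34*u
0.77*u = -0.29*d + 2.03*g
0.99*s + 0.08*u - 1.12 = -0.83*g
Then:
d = -4.96585202544359*u - 2.24271844660194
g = -0.330097087378641*u - 0.320388349514563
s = 0.195939982347749*u + 1.39992154555261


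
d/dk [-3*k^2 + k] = 1 - 6*k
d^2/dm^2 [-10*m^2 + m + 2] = -20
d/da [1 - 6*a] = -6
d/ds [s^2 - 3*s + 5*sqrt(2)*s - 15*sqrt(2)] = 2*s - 3 + 5*sqrt(2)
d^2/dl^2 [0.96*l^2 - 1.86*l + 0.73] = 1.92000000000000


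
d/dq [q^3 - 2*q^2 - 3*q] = 3*q^2 - 4*q - 3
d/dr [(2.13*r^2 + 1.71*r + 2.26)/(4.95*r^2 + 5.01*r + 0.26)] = (2.2068*r^2 - 21.2664*r - 10.878)/(24.5025*r^4 + 49.599*r^3 + 27.6741*r^2 + 2.6052*r + 0.0676)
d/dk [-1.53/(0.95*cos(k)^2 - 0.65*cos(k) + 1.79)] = (0.9945 - 2.907*cos(k))*sin(k)/(0.95*cos(k)^2 - 0.65*cos(k) + 1.79)^2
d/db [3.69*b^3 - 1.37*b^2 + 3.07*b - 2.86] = 11.07*b^2 - 2.74*b + 3.07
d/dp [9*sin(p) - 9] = 9*cos(p)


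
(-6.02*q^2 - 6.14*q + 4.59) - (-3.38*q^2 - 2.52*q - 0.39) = -2.64*q^2 - 3.62*q + 4.98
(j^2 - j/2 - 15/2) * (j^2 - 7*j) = j^4 - 15*j^3/2 - 4*j^2 + 105*j/2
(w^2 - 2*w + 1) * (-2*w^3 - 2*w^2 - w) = -2*w^5 + 2*w^4 + w^3 - w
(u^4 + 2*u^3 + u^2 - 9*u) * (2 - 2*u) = -2*u^5 - 2*u^4 + 2*u^3 + 20*u^2 - 18*u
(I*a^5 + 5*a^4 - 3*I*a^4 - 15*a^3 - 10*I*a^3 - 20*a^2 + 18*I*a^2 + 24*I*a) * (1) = I*a^5 + 5*a^4 - 3*I*a^4 - 15*a^3 - 10*I*a^3 - 20*a^2 + 18*I*a^2 + 24*I*a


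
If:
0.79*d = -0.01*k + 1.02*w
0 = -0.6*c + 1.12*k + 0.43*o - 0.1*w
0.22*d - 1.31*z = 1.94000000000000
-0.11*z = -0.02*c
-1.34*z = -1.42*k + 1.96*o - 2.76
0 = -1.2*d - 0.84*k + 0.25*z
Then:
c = -6.30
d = 2.00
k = -3.19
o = -0.12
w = 1.52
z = -1.15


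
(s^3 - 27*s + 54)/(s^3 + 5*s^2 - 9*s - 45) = (s^2 + 3*s - 18)/(s^2 + 8*s + 15)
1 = 1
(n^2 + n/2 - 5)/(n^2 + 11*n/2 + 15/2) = (n - 2)/(n + 3)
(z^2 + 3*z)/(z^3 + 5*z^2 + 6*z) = 1/(z + 2)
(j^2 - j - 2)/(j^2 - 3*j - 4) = (j - 2)/(j - 4)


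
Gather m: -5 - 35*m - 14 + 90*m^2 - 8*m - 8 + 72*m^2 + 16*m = 162*m^2 - 27*m - 27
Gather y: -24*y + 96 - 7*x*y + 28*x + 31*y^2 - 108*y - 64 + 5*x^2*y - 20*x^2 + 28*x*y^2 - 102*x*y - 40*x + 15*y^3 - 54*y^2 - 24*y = -20*x^2 - 12*x + 15*y^3 + y^2*(28*x - 23) + y*(5*x^2 - 109*x - 156) + 32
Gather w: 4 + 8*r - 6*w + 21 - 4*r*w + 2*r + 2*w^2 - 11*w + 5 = 10*r + 2*w^2 + w*(-4*r - 17) + 30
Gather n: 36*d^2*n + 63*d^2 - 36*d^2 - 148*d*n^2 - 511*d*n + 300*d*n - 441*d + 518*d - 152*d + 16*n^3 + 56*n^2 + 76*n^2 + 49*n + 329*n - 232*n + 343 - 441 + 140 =27*d^2 - 75*d + 16*n^3 + n^2*(132 - 148*d) + n*(36*d^2 - 211*d + 146) + 42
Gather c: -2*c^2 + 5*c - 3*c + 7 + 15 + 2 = -2*c^2 + 2*c + 24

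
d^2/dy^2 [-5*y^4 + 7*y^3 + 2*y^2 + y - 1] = -60*y^2 + 42*y + 4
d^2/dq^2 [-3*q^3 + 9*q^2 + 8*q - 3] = 18 - 18*q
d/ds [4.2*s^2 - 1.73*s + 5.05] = 8.4*s - 1.73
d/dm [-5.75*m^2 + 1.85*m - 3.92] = 1.85 - 11.5*m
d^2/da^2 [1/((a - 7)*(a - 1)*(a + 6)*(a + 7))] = 2*(10*a^6 + 75*a^5 - 345*a^4 - 2690*a^3 + 3636*a^2 + 36015*a + 76195)/(a^12 + 15*a^11 - 90*a^10 - 2260*a^9 - 1518*a^8 + 116670*a^7 + 342980*a^6 - 2240280*a^5 - 9137667*a^4 + 10360315*a^3 + 38680110*a^2 - 63530460*a + 25412184)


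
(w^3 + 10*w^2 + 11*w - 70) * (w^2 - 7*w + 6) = w^5 + 3*w^4 - 53*w^3 - 87*w^2 + 556*w - 420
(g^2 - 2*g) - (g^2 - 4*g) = 2*g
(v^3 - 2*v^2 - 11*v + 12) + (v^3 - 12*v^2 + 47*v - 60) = 2*v^3 - 14*v^2 + 36*v - 48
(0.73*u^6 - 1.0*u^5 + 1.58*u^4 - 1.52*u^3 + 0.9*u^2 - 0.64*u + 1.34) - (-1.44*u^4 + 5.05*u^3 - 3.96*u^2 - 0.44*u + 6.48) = 0.73*u^6 - 1.0*u^5 + 3.02*u^4 - 6.57*u^3 + 4.86*u^2 - 0.2*u - 5.14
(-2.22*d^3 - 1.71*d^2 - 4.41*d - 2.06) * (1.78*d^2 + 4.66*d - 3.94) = -3.9516*d^5 - 13.389*d^4 - 7.0716*d^3 - 17.48*d^2 + 7.7758*d + 8.1164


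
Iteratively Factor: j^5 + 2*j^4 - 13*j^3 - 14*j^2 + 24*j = (j - 3)*(j^4 + 5*j^3 + 2*j^2 - 8*j) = (j - 3)*(j + 2)*(j^3 + 3*j^2 - 4*j) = j*(j - 3)*(j + 2)*(j^2 + 3*j - 4) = j*(j - 3)*(j - 1)*(j + 2)*(j + 4)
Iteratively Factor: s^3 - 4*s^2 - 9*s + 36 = (s - 3)*(s^2 - s - 12) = (s - 4)*(s - 3)*(s + 3)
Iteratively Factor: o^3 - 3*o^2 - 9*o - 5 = (o + 1)*(o^2 - 4*o - 5) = (o - 5)*(o + 1)*(o + 1)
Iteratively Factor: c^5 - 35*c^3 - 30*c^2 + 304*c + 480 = (c - 5)*(c^4 + 5*c^3 - 10*c^2 - 80*c - 96) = (c - 5)*(c + 3)*(c^3 + 2*c^2 - 16*c - 32) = (c - 5)*(c + 2)*(c + 3)*(c^2 - 16) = (c - 5)*(c + 2)*(c + 3)*(c + 4)*(c - 4)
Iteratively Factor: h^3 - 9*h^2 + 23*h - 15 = (h - 1)*(h^2 - 8*h + 15) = (h - 3)*(h - 1)*(h - 5)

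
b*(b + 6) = b^2 + 6*b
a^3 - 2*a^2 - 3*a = a*(a - 3)*(a + 1)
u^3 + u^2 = u^2*(u + 1)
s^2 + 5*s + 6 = (s + 2)*(s + 3)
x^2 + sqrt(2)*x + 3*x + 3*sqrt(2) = (x + 3)*(x + sqrt(2))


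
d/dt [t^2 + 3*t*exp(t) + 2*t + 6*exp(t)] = 3*t*exp(t) + 2*t + 9*exp(t) + 2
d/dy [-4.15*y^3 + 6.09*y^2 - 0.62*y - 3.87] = -12.45*y^2 + 12.18*y - 0.62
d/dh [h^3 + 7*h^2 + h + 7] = 3*h^2 + 14*h + 1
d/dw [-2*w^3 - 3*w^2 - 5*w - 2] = -6*w^2 - 6*w - 5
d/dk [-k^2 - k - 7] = -2*k - 1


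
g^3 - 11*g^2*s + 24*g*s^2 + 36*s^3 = (g - 6*s)^2*(g + s)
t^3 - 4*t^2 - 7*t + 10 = (t - 5)*(t - 1)*(t + 2)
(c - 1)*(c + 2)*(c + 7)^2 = c^4 + 15*c^3 + 61*c^2 + 21*c - 98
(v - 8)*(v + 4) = v^2 - 4*v - 32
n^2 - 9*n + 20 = (n - 5)*(n - 4)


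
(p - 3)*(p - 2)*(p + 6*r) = p^3 + 6*p^2*r - 5*p^2 - 30*p*r + 6*p + 36*r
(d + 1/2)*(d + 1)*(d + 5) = d^3 + 13*d^2/2 + 8*d + 5/2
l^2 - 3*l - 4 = (l - 4)*(l + 1)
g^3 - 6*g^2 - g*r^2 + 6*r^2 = (g - 6)*(g - r)*(g + r)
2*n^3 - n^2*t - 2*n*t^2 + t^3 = (-2*n + t)*(-n + t)*(n + t)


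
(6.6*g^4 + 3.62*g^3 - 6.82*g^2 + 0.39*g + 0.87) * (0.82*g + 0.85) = 5.412*g^5 + 8.5784*g^4 - 2.5154*g^3 - 5.4772*g^2 + 1.0449*g + 0.7395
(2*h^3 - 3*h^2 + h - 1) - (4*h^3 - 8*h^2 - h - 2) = -2*h^3 + 5*h^2 + 2*h + 1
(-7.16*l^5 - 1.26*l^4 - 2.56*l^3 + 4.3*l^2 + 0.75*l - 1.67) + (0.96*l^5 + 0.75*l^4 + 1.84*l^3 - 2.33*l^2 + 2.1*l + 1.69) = -6.2*l^5 - 0.51*l^4 - 0.72*l^3 + 1.97*l^2 + 2.85*l + 0.02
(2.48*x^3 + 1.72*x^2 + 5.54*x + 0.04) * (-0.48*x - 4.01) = -1.1904*x^4 - 10.7704*x^3 - 9.5564*x^2 - 22.2346*x - 0.1604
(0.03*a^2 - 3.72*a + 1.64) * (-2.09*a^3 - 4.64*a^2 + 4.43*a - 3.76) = -0.0627*a^5 + 7.6356*a^4 + 13.9661*a^3 - 24.202*a^2 + 21.2524*a - 6.1664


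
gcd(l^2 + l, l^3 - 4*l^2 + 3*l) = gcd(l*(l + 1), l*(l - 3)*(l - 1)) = l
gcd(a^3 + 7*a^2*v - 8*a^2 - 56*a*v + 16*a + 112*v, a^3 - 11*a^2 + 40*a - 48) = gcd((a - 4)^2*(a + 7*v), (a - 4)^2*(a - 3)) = a^2 - 8*a + 16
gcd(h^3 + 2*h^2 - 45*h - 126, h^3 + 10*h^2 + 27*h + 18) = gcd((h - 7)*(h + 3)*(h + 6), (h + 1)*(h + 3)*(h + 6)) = h^2 + 9*h + 18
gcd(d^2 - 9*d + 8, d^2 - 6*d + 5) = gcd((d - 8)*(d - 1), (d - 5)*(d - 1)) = d - 1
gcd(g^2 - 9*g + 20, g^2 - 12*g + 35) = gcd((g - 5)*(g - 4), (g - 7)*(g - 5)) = g - 5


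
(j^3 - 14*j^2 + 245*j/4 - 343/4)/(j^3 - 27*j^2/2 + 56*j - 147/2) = (j - 7/2)/(j - 3)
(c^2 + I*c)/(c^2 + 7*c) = (c + I)/(c + 7)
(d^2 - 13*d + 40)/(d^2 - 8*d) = (d - 5)/d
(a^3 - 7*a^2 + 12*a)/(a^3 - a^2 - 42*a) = (-a^2 + 7*a - 12)/(-a^2 + a + 42)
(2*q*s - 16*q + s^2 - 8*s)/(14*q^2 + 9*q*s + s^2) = (s - 8)/(7*q + s)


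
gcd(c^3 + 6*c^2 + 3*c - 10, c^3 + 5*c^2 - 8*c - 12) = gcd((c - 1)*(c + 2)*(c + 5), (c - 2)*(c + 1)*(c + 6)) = 1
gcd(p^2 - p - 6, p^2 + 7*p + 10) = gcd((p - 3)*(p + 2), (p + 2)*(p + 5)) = p + 2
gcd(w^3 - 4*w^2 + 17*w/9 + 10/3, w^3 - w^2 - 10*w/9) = w^2 - w - 10/9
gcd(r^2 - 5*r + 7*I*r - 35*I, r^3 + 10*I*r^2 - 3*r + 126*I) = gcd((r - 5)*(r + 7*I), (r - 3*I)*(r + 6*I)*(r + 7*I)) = r + 7*I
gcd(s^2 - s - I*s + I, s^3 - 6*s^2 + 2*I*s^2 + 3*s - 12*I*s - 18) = s - I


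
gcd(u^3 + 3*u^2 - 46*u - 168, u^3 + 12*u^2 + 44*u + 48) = u^2 + 10*u + 24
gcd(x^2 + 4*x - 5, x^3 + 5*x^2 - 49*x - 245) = x + 5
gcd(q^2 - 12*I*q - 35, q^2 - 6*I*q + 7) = q - 7*I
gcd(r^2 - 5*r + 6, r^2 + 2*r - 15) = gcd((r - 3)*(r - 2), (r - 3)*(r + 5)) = r - 3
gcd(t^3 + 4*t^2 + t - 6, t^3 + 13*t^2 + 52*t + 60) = t + 2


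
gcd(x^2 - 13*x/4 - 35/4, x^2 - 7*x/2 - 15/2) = x - 5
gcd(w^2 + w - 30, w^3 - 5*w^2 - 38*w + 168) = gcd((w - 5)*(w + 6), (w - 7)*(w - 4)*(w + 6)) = w + 6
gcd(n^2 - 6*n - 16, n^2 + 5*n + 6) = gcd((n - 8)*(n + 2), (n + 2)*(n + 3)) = n + 2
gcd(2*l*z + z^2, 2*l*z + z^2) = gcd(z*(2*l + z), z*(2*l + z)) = 2*l*z + z^2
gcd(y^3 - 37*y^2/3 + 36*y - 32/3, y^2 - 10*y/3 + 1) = y - 1/3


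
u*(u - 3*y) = u^2 - 3*u*y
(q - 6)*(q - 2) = q^2 - 8*q + 12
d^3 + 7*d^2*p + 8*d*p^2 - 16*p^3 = (d - p)*(d + 4*p)^2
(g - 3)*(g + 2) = g^2 - g - 6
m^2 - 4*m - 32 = (m - 8)*(m + 4)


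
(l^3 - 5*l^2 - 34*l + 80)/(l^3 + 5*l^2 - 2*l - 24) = (l^2 - 3*l - 40)/(l^2 + 7*l + 12)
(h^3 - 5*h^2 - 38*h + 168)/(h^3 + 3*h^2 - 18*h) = (h^2 - 11*h + 28)/(h*(h - 3))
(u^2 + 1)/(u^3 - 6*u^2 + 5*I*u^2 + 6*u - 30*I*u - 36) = (u + I)/(u^2 + 6*u*(-1 + I) - 36*I)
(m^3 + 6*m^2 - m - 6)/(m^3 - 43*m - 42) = (m - 1)/(m - 7)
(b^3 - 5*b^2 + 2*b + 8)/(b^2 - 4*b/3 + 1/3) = 3*(b^3 - 5*b^2 + 2*b + 8)/(3*b^2 - 4*b + 1)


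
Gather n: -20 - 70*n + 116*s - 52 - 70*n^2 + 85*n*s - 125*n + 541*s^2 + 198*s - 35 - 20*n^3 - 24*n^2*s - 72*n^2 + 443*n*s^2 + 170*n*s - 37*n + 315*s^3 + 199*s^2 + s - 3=-20*n^3 + n^2*(-24*s - 142) + n*(443*s^2 + 255*s - 232) + 315*s^3 + 740*s^2 + 315*s - 110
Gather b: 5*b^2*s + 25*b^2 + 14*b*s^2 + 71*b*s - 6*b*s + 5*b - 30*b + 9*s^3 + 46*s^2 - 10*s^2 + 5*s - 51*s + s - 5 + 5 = b^2*(5*s + 25) + b*(14*s^2 + 65*s - 25) + 9*s^3 + 36*s^2 - 45*s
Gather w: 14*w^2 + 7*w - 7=14*w^2 + 7*w - 7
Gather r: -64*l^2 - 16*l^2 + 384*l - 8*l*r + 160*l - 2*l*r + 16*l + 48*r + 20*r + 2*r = -80*l^2 + 560*l + r*(70 - 10*l)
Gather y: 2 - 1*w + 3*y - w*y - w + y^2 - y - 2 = -2*w + y^2 + y*(2 - w)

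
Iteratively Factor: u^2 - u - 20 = (u + 4)*(u - 5)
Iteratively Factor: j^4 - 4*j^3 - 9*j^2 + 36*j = (j - 4)*(j^3 - 9*j) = j*(j - 4)*(j^2 - 9) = j*(j - 4)*(j + 3)*(j - 3)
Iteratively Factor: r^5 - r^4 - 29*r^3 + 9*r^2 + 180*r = (r + 4)*(r^4 - 5*r^3 - 9*r^2 + 45*r) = (r - 3)*(r + 4)*(r^3 - 2*r^2 - 15*r) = (r - 3)*(r + 3)*(r + 4)*(r^2 - 5*r) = r*(r - 3)*(r + 3)*(r + 4)*(r - 5)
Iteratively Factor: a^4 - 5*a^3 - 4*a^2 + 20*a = (a - 5)*(a^3 - 4*a) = (a - 5)*(a - 2)*(a^2 + 2*a) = a*(a - 5)*(a - 2)*(a + 2)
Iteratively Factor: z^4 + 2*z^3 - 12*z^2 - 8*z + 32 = (z + 2)*(z^3 - 12*z + 16) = (z - 2)*(z + 2)*(z^2 + 2*z - 8) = (z - 2)*(z + 2)*(z + 4)*(z - 2)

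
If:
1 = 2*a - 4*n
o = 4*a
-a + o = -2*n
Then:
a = 1/8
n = -3/16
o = 1/2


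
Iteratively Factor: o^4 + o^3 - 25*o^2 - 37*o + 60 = (o + 3)*(o^3 - 2*o^2 - 19*o + 20) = (o - 5)*(o + 3)*(o^2 + 3*o - 4) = (o - 5)*(o - 1)*(o + 3)*(o + 4)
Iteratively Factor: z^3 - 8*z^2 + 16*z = (z - 4)*(z^2 - 4*z) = z*(z - 4)*(z - 4)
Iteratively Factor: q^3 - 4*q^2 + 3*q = (q)*(q^2 - 4*q + 3) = q*(q - 1)*(q - 3)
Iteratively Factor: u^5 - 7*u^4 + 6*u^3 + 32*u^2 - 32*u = (u - 4)*(u^4 - 3*u^3 - 6*u^2 + 8*u) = u*(u - 4)*(u^3 - 3*u^2 - 6*u + 8) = u*(u - 4)^2*(u^2 + u - 2) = u*(u - 4)^2*(u - 1)*(u + 2)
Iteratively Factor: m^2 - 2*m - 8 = (m - 4)*(m + 2)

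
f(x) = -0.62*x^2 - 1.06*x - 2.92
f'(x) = -1.24*x - 1.06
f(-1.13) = -2.51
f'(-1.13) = 0.34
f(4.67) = -21.39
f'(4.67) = -6.85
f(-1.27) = -2.57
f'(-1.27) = 0.51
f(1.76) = -6.71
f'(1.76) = -3.24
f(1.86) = -7.04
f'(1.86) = -3.37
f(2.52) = -9.53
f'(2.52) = -4.18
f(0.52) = -3.64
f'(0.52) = -1.70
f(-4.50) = -10.70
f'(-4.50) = 4.52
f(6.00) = -31.60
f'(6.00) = -8.50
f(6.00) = -31.60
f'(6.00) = -8.50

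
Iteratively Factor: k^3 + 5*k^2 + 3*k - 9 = (k - 1)*(k^2 + 6*k + 9) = (k - 1)*(k + 3)*(k + 3)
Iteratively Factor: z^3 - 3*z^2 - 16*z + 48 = (z + 4)*(z^2 - 7*z + 12) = (z - 4)*(z + 4)*(z - 3)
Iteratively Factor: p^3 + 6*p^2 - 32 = (p + 4)*(p^2 + 2*p - 8) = (p - 2)*(p + 4)*(p + 4)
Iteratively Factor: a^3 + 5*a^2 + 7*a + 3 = (a + 3)*(a^2 + 2*a + 1) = (a + 1)*(a + 3)*(a + 1)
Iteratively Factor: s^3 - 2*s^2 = (s)*(s^2 - 2*s) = s^2*(s - 2)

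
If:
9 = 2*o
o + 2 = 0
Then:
No Solution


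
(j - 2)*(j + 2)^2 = j^3 + 2*j^2 - 4*j - 8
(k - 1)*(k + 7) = k^2 + 6*k - 7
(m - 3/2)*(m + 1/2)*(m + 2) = m^3 + m^2 - 11*m/4 - 3/2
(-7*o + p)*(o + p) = -7*o^2 - 6*o*p + p^2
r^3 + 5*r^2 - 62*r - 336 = (r - 8)*(r + 6)*(r + 7)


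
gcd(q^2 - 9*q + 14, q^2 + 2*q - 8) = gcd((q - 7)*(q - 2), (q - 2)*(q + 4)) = q - 2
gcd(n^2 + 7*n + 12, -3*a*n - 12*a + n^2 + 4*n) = n + 4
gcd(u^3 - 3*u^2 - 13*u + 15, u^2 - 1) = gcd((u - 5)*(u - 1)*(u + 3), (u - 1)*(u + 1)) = u - 1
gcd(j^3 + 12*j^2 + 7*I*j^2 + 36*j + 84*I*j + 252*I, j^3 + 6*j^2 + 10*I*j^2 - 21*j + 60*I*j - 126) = j^2 + j*(6 + 7*I) + 42*I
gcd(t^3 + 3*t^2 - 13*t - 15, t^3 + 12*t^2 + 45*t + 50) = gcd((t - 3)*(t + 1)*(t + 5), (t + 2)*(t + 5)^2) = t + 5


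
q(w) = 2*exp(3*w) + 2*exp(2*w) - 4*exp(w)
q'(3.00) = 50151.88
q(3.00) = 16932.68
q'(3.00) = 50151.88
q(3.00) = 16932.68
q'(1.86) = 1729.79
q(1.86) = 586.98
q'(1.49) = 585.14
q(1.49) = 196.34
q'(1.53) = 657.80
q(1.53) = 221.17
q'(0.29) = 16.12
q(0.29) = 3.00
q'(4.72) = 8517493.40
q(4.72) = 2847253.16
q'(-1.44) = -0.64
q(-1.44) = -0.81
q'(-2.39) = -0.33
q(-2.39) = -0.35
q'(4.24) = 2025205.26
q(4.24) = 678094.97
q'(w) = 6*exp(3*w) + 4*exp(2*w) - 4*exp(w)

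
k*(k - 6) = k^2 - 6*k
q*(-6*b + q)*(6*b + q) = -36*b^2*q + q^3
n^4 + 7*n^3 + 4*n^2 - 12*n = n*(n - 1)*(n + 2)*(n + 6)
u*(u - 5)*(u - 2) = u^3 - 7*u^2 + 10*u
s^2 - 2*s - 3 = (s - 3)*(s + 1)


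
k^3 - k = k*(k - 1)*(k + 1)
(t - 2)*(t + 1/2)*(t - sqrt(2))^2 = t^4 - 2*sqrt(2)*t^3 - 3*t^3/2 + t^2 + 3*sqrt(2)*t^2 - 3*t + 2*sqrt(2)*t - 2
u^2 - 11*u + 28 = (u - 7)*(u - 4)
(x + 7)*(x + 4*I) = x^2 + 7*x + 4*I*x + 28*I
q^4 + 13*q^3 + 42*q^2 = q^2*(q + 6)*(q + 7)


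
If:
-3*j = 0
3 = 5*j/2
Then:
No Solution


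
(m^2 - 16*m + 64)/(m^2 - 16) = (m^2 - 16*m + 64)/(m^2 - 16)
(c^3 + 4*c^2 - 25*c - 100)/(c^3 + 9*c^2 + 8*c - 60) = (c^2 - c - 20)/(c^2 + 4*c - 12)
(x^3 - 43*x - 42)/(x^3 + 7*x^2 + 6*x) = (x - 7)/x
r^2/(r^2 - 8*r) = r/(r - 8)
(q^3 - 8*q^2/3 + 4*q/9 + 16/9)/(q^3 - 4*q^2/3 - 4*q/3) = (q - 4/3)/q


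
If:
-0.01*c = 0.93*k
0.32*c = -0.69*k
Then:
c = 0.00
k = 0.00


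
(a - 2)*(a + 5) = a^2 + 3*a - 10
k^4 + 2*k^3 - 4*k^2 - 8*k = k*(k - 2)*(k + 2)^2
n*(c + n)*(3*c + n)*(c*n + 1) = 3*c^3*n^2 + 4*c^2*n^3 + 3*c^2*n + c*n^4 + 4*c*n^2 + n^3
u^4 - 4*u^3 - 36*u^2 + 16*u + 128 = (u - 8)*(u - 2)*(u + 2)*(u + 4)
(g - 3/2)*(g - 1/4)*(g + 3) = g^3 + 5*g^2/4 - 39*g/8 + 9/8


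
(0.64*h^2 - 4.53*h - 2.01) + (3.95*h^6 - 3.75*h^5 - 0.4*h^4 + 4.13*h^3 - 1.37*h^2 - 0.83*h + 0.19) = 3.95*h^6 - 3.75*h^5 - 0.4*h^4 + 4.13*h^3 - 0.73*h^2 - 5.36*h - 1.82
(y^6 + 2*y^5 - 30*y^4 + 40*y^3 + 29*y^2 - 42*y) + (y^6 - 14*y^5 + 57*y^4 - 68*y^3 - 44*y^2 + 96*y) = 2*y^6 - 12*y^5 + 27*y^4 - 28*y^3 - 15*y^2 + 54*y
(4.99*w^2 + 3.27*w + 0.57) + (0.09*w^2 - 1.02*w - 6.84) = 5.08*w^2 + 2.25*w - 6.27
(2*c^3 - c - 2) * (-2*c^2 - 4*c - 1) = -4*c^5 - 8*c^4 + 8*c^2 + 9*c + 2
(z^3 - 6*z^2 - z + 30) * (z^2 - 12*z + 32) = z^5 - 18*z^4 + 103*z^3 - 150*z^2 - 392*z + 960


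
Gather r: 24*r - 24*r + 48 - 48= 0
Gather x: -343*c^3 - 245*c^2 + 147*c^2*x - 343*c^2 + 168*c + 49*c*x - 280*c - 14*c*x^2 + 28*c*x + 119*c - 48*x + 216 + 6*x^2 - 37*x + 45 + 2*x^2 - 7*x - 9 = -343*c^3 - 588*c^2 + 7*c + x^2*(8 - 14*c) + x*(147*c^2 + 77*c - 92) + 252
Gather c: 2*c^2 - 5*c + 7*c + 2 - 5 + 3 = 2*c^2 + 2*c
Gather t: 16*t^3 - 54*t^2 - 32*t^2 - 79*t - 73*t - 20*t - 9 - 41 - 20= 16*t^3 - 86*t^2 - 172*t - 70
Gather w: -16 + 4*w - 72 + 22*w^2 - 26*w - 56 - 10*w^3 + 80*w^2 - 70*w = -10*w^3 + 102*w^2 - 92*w - 144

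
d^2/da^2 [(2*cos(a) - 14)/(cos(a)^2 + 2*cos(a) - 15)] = 2*(-9*(1 - cos(2*a))^2*cos(a)/4 + 15*(1 - cos(2*a))^2/2 - 43*cos(a) + 218*cos(2*a) - 27*cos(3*a)/2 + cos(5*a)/2 - 18)/((cos(a) - 3)^3*(cos(a) + 5)^3)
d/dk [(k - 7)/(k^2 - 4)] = (k^2 - 2*k*(k - 7) - 4)/(k^2 - 4)^2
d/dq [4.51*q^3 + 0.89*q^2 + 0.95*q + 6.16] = 13.53*q^2 + 1.78*q + 0.95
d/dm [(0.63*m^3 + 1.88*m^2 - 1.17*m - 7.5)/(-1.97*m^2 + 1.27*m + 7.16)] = (-1.2411*m^4 + 1.6002*m^3 + 13.6151*m^2 - 2.6284*m + 1.1478)/(3.8809*m^4 - 5.0038*m^3 - 26.5975*m^2 + 18.1864*m + 51.2656)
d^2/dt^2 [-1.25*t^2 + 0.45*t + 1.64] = -2.50000000000000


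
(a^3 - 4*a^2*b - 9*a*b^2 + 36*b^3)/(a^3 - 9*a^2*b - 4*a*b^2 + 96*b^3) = (a - 3*b)/(a - 8*b)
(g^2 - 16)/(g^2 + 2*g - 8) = (g - 4)/(g - 2)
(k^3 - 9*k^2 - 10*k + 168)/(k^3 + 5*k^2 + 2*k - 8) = (k^2 - 13*k + 42)/(k^2 + k - 2)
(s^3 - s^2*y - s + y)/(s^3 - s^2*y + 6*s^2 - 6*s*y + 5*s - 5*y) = (s - 1)/(s + 5)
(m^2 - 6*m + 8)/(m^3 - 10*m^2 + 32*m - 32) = 1/(m - 4)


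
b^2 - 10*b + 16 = (b - 8)*(b - 2)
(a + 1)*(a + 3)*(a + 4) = a^3 + 8*a^2 + 19*a + 12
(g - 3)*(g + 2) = g^2 - g - 6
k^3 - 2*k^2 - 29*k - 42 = (k - 7)*(k + 2)*(k + 3)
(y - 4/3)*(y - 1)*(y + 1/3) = y^3 - 2*y^2 + 5*y/9 + 4/9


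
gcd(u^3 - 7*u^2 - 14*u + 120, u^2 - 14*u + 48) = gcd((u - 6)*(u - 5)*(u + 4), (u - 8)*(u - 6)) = u - 6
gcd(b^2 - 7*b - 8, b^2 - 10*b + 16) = b - 8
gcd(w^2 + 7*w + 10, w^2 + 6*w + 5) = w + 5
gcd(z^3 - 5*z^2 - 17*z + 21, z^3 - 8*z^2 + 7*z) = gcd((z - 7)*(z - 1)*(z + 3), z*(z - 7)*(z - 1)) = z^2 - 8*z + 7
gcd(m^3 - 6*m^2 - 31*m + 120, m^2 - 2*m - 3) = m - 3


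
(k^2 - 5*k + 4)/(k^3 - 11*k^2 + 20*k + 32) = (k - 1)/(k^2 - 7*k - 8)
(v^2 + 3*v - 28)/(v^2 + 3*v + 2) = (v^2 + 3*v - 28)/(v^2 + 3*v + 2)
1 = 1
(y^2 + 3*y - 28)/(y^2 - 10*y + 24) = (y + 7)/(y - 6)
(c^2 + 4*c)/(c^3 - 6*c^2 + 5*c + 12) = c*(c + 4)/(c^3 - 6*c^2 + 5*c + 12)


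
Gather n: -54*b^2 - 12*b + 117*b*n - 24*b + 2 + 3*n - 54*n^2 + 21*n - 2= -54*b^2 - 36*b - 54*n^2 + n*(117*b + 24)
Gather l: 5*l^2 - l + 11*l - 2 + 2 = 5*l^2 + 10*l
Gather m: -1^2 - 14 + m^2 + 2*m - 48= m^2 + 2*m - 63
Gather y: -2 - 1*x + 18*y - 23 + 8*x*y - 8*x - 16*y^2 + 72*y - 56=-9*x - 16*y^2 + y*(8*x + 90) - 81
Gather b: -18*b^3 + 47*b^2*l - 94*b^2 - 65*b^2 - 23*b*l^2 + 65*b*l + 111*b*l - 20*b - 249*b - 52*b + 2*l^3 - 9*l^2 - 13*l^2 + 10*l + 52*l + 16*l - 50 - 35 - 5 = -18*b^3 + b^2*(47*l - 159) + b*(-23*l^2 + 176*l - 321) + 2*l^3 - 22*l^2 + 78*l - 90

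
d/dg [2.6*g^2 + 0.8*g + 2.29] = 5.2*g + 0.8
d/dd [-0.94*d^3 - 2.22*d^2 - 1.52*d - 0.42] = -2.82*d^2 - 4.44*d - 1.52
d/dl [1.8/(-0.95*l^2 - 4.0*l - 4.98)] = (3.42*l + 7.2)/(0.95*l^2 + 4.0*l + 4.98)^2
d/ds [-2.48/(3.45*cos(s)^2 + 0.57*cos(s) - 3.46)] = -(17.112*cos(s) + 1.4136)*sin(s)/(3.45*cos(s)^2 + 0.57*cos(s) - 3.46)^2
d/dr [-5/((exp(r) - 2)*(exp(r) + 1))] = (10*exp(r) - 5)/(4*(exp(r) - 2)^2*cosh(r/2)^2)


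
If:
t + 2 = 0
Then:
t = -2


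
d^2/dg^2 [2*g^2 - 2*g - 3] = 4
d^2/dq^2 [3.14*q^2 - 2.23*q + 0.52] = 6.28000000000000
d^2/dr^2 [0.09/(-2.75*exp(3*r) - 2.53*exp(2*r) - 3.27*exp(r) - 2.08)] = ((2.2275*exp(2*r) + 0.9108*exp(r) + 0.2943)*(2.75*exp(3*r) + 2.53*exp(2*r) + 3.27*exp(r) + 2.08) - 0.09*(8.25*exp(2*r) + 5.06*exp(r) + 3.27)*(16.5*exp(2*r) + 10.12*exp(r) + 6.54)*exp(r))*exp(r)/(2.75*exp(3*r) + 2.53*exp(2*r) + 3.27*exp(r) + 2.08)^3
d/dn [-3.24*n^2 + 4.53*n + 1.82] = 4.53 - 6.48*n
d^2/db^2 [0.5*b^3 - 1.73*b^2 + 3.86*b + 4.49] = 3.0*b - 3.46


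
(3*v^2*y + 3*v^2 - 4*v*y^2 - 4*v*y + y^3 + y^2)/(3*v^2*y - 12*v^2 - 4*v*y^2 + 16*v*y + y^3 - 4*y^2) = (y + 1)/(y - 4)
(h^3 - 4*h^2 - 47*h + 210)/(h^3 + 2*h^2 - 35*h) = (h - 6)/h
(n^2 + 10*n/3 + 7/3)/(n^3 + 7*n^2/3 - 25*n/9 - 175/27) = 9*(n + 1)/(9*n^2 - 25)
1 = 1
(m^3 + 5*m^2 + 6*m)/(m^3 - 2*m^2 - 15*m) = (m + 2)/(m - 5)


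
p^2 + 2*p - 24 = (p - 4)*(p + 6)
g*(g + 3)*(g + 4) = g^3 + 7*g^2 + 12*g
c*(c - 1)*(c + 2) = c^3 + c^2 - 2*c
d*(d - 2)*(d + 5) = d^3 + 3*d^2 - 10*d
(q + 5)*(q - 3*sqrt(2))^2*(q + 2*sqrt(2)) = q^4 - 4*sqrt(2)*q^3 + 5*q^3 - 20*sqrt(2)*q^2 - 6*q^2 - 30*q + 36*sqrt(2)*q + 180*sqrt(2)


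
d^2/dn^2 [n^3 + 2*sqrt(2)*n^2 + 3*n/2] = 6*n + 4*sqrt(2)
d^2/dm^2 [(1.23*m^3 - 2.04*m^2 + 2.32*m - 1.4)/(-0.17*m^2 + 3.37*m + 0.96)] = (5.55111512312578e-17*m^5 + 8.88178419700125e-16*m^4 - 26.13611*m^3 - 21.635448*m^2 - 13.885512*m + 51.027736)/(0.004913*m^6 - 0.292179*m^5 + 5.708787*m^4 - 34.972849*m^3 - 32.237856*m^2 - 9.317376*m - 0.884736)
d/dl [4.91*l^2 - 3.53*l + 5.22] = 9.82*l - 3.53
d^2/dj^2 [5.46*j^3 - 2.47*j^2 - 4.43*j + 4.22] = 32.76*j - 4.94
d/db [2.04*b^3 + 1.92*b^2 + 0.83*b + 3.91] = 6.12*b^2 + 3.84*b + 0.83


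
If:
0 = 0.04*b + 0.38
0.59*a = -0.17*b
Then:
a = 2.74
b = -9.50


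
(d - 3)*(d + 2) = d^2 - d - 6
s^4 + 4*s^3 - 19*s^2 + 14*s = s*(s - 2)*(s - 1)*(s + 7)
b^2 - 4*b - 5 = (b - 5)*(b + 1)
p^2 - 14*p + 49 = (p - 7)^2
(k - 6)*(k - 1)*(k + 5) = k^3 - 2*k^2 - 29*k + 30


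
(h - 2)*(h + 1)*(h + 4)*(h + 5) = h^4 + 8*h^3 + 9*h^2 - 38*h - 40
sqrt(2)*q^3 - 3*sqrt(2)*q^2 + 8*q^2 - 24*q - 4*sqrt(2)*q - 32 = (q - 4)*(q + 4*sqrt(2))*(sqrt(2)*q + sqrt(2))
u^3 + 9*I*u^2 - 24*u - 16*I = (u + I)*(u + 4*I)^2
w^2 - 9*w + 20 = (w - 5)*(w - 4)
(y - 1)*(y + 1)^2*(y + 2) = y^4 + 3*y^3 + y^2 - 3*y - 2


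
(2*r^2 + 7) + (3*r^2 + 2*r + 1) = 5*r^2 + 2*r + 8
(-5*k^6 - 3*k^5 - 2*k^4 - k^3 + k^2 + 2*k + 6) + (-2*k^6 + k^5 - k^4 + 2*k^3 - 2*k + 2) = -7*k^6 - 2*k^5 - 3*k^4 + k^3 + k^2 + 8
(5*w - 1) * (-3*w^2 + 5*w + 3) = -15*w^3 + 28*w^2 + 10*w - 3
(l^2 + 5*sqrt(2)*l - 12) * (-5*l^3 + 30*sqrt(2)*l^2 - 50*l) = -5*l^5 + 5*sqrt(2)*l^4 + 310*l^3 - 610*sqrt(2)*l^2 + 600*l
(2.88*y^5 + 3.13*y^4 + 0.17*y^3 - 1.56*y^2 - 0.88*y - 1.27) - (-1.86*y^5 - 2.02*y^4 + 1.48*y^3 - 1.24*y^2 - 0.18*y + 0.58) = 4.74*y^5 + 5.15*y^4 - 1.31*y^3 - 0.32*y^2 - 0.7*y - 1.85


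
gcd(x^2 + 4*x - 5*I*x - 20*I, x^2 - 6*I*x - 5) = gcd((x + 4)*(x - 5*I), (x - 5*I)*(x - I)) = x - 5*I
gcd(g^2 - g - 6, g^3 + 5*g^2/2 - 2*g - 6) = g + 2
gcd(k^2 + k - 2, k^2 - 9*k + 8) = k - 1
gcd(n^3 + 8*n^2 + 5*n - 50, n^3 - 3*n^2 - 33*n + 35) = n + 5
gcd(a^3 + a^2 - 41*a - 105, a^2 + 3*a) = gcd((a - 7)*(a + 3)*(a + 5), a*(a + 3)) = a + 3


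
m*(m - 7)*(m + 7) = m^3 - 49*m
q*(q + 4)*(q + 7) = q^3 + 11*q^2 + 28*q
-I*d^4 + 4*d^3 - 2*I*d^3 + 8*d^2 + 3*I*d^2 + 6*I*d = d*(d + 2)*(d + 3*I)*(-I*d + 1)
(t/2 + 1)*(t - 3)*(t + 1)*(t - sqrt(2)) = t^4/2 - sqrt(2)*t^3/2 - 7*t^2/2 - 3*t + 7*sqrt(2)*t/2 + 3*sqrt(2)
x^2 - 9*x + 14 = (x - 7)*(x - 2)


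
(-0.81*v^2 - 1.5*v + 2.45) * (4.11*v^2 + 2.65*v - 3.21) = -3.3291*v^4 - 8.3115*v^3 + 8.6946*v^2 + 11.3075*v - 7.8645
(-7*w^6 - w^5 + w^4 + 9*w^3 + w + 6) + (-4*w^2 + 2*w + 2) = -7*w^6 - w^5 + w^4 + 9*w^3 - 4*w^2 + 3*w + 8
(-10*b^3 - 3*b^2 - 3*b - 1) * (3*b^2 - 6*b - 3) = -30*b^5 + 51*b^4 + 39*b^3 + 24*b^2 + 15*b + 3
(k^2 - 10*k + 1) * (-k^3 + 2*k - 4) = -k^5 + 10*k^4 + k^3 - 24*k^2 + 42*k - 4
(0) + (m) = m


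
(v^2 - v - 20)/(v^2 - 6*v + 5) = (v + 4)/(v - 1)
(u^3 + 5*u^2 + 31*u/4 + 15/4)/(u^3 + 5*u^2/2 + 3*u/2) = (u + 5/2)/u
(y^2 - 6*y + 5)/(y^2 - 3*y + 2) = (y - 5)/(y - 2)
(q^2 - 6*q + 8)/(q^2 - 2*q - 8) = (q - 2)/(q + 2)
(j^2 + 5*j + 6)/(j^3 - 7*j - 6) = (j + 3)/(j^2 - 2*j - 3)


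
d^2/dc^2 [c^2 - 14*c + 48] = 2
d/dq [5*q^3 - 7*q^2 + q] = 15*q^2 - 14*q + 1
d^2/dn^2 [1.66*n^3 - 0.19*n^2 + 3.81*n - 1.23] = 9.96*n - 0.38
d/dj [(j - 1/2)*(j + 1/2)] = 2*j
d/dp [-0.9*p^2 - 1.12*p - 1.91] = -1.8*p - 1.12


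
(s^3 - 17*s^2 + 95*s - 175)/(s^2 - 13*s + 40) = (s^2 - 12*s + 35)/(s - 8)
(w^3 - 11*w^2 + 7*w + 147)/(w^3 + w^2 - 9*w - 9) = (w^2 - 14*w + 49)/(w^2 - 2*w - 3)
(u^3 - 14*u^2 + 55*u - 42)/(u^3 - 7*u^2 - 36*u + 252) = (u - 1)/(u + 6)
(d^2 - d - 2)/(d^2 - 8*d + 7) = (d^2 - d - 2)/(d^2 - 8*d + 7)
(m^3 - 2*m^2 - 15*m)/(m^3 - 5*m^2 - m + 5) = m*(m + 3)/(m^2 - 1)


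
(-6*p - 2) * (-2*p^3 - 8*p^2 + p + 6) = 12*p^4 + 52*p^3 + 10*p^2 - 38*p - 12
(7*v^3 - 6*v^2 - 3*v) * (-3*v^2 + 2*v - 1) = -21*v^5 + 32*v^4 - 10*v^3 + 3*v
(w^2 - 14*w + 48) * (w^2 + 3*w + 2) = w^4 - 11*w^3 + 8*w^2 + 116*w + 96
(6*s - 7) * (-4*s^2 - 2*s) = -24*s^3 + 16*s^2 + 14*s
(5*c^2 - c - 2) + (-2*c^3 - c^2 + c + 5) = -2*c^3 + 4*c^2 + 3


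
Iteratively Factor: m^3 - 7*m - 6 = (m + 2)*(m^2 - 2*m - 3) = (m + 1)*(m + 2)*(m - 3)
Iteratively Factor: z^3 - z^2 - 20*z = (z - 5)*(z^2 + 4*z) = (z - 5)*(z + 4)*(z)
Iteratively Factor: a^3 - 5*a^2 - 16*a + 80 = (a - 5)*(a^2 - 16) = (a - 5)*(a - 4)*(a + 4)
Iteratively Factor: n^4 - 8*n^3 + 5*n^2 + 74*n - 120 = (n + 3)*(n^3 - 11*n^2 + 38*n - 40) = (n - 2)*(n + 3)*(n^2 - 9*n + 20) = (n - 5)*(n - 2)*(n + 3)*(n - 4)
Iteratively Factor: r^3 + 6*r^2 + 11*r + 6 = (r + 2)*(r^2 + 4*r + 3) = (r + 1)*(r + 2)*(r + 3)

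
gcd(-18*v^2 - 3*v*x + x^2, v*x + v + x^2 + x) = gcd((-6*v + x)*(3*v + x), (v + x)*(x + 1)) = 1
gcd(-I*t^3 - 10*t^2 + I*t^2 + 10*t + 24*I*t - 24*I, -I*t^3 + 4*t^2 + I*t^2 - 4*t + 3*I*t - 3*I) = t - 1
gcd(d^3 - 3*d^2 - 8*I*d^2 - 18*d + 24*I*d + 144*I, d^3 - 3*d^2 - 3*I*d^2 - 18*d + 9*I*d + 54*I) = d^2 - 3*d - 18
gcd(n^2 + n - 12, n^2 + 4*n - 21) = n - 3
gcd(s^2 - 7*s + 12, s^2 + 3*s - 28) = s - 4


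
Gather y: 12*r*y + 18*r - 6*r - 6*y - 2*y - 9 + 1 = 12*r + y*(12*r - 8) - 8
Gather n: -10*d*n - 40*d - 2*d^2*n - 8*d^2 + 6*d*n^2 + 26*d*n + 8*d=-8*d^2 + 6*d*n^2 - 32*d + n*(-2*d^2 + 16*d)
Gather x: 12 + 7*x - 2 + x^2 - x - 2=x^2 + 6*x + 8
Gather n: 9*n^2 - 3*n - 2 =9*n^2 - 3*n - 2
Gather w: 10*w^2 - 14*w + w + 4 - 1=10*w^2 - 13*w + 3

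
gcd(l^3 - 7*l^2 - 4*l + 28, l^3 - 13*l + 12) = 1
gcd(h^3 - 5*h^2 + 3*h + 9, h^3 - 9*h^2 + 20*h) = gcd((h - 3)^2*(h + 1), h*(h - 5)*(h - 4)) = 1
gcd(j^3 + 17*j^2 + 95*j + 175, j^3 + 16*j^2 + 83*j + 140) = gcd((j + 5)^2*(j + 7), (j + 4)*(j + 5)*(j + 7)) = j^2 + 12*j + 35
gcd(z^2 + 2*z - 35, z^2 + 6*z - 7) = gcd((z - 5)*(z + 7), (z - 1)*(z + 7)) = z + 7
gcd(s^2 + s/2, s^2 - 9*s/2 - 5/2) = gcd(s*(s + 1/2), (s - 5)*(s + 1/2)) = s + 1/2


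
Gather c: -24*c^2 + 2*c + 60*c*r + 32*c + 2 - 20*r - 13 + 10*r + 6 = -24*c^2 + c*(60*r + 34) - 10*r - 5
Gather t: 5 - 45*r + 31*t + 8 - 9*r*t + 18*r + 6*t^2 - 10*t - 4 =-27*r + 6*t^2 + t*(21 - 9*r) + 9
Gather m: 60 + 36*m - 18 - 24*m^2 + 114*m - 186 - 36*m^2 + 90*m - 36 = -60*m^2 + 240*m - 180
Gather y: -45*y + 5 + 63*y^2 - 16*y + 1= 63*y^2 - 61*y + 6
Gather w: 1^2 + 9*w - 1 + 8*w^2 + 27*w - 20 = 8*w^2 + 36*w - 20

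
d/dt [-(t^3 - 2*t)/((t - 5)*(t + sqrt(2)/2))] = 2*(2*t*(t - 5)*(t^2 - 2) + t*(2*t + sqrt(2))*(t^2 - 2) + (2 - 3*t^2)*(t - 5)*(2*t + sqrt(2)))/((t - 5)^2*(2*t + sqrt(2))^2)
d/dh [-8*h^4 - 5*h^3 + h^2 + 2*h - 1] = -32*h^3 - 15*h^2 + 2*h + 2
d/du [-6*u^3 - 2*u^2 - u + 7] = -18*u^2 - 4*u - 1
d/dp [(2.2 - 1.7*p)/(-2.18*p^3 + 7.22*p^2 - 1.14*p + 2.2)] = (-7.412*p^3 + 26.662*p^2 - 31.768*p - 1.232)/(4.7524*p^6 - 31.4792*p^5 + 57.0988*p^4 - 26.0536*p^3 + 33.0676*p^2 - 5.016*p + 4.84)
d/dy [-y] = -1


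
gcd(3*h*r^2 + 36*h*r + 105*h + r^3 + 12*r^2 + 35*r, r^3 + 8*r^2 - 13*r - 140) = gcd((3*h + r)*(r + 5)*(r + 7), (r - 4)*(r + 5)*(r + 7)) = r^2 + 12*r + 35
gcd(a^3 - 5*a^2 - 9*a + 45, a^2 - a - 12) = a + 3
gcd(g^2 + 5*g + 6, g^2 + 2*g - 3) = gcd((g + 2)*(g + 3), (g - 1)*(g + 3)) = g + 3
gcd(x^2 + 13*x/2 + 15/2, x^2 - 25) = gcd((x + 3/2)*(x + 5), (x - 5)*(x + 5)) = x + 5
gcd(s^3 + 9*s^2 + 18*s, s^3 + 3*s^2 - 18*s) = s^2 + 6*s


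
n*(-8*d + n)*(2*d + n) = -16*d^2*n - 6*d*n^2 + n^3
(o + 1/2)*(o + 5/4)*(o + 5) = o^3 + 27*o^2/4 + 75*o/8 + 25/8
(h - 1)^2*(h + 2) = h^3 - 3*h + 2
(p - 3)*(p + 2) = p^2 - p - 6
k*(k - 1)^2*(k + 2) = k^4 - 3*k^2 + 2*k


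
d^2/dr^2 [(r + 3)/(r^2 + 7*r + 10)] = 2*((r + 3)*(2*r + 7)^2 - (3*r + 10)*(r^2 + 7*r + 10))/(r^2 + 7*r + 10)^3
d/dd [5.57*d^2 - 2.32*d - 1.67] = 11.14*d - 2.32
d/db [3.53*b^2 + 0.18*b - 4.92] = 7.06*b + 0.18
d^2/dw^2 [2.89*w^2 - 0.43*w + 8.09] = 5.78000000000000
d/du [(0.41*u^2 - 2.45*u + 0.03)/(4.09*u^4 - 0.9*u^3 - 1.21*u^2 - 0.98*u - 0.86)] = (-3.3538*u^5 + 30.4305*u^4 - 4.9008*u^3 - 3.2853*u^2 - 0.6326*u + 2.1364)/(16.7281*u^8 - 7.362*u^7 - 9.0878*u^6 - 5.8384*u^5 - 3.8067*u^4 + 3.9196*u^3 + 3.0416*u^2 + 1.6856*u + 0.7396)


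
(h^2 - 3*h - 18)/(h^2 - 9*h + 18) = (h + 3)/(h - 3)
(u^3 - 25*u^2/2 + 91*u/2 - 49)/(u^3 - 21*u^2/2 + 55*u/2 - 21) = (2*u - 7)/(2*u - 3)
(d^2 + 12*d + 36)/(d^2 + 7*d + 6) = (d + 6)/(d + 1)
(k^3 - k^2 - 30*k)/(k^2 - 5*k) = (k^2 - k - 30)/(k - 5)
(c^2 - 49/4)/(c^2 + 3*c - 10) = (c^2 - 49/4)/(c^2 + 3*c - 10)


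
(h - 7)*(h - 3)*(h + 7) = h^3 - 3*h^2 - 49*h + 147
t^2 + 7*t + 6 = (t + 1)*(t + 6)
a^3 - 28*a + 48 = (a - 4)*(a - 2)*(a + 6)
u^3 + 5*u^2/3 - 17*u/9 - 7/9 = (u - 1)*(u + 1/3)*(u + 7/3)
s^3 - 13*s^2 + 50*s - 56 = (s - 7)*(s - 4)*(s - 2)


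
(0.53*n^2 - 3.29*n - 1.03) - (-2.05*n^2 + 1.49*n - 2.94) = 2.58*n^2 - 4.78*n + 1.91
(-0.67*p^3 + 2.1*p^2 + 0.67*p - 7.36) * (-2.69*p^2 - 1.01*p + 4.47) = 1.8023*p^5 - 4.9723*p^4 - 6.9182*p^3 + 28.5087*p^2 + 10.4285*p - 32.8992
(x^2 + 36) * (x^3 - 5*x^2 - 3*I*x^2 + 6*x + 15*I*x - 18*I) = x^5 - 5*x^4 - 3*I*x^4 + 42*x^3 + 15*I*x^3 - 180*x^2 - 126*I*x^2 + 216*x + 540*I*x - 648*I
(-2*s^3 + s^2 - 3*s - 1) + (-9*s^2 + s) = -2*s^3 - 8*s^2 - 2*s - 1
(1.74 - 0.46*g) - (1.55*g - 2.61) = 4.35 - 2.01*g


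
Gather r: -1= -1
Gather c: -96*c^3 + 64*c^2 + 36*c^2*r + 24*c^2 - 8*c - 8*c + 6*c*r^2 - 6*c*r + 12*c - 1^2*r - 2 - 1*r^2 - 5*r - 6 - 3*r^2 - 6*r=-96*c^3 + c^2*(36*r + 88) + c*(6*r^2 - 6*r - 4) - 4*r^2 - 12*r - 8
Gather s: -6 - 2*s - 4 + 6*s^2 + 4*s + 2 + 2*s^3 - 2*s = 2*s^3 + 6*s^2 - 8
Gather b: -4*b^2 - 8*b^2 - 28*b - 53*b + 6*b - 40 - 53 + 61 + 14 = -12*b^2 - 75*b - 18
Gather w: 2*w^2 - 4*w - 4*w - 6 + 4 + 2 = 2*w^2 - 8*w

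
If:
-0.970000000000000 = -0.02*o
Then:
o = 48.50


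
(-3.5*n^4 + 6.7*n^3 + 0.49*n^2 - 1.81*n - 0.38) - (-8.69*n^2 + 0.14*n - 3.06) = -3.5*n^4 + 6.7*n^3 + 9.18*n^2 - 1.95*n + 2.68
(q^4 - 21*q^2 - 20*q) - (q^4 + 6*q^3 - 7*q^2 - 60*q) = -6*q^3 - 14*q^2 + 40*q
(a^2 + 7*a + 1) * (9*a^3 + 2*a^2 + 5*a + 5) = 9*a^5 + 65*a^4 + 28*a^3 + 42*a^2 + 40*a + 5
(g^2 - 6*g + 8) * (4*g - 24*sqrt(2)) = 4*g^3 - 24*sqrt(2)*g^2 - 24*g^2 + 32*g + 144*sqrt(2)*g - 192*sqrt(2)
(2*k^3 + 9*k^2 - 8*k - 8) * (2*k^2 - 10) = 4*k^5 + 18*k^4 - 36*k^3 - 106*k^2 + 80*k + 80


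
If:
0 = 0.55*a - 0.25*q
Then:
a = 0.454545454545455*q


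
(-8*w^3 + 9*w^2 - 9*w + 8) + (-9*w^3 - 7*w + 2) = -17*w^3 + 9*w^2 - 16*w + 10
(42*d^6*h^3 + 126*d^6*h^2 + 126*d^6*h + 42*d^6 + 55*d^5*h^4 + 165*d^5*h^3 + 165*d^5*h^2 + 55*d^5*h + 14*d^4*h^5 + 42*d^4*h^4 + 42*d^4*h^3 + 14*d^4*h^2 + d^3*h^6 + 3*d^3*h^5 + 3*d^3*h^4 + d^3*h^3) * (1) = 42*d^6*h^3 + 126*d^6*h^2 + 126*d^6*h + 42*d^6 + 55*d^5*h^4 + 165*d^5*h^3 + 165*d^5*h^2 + 55*d^5*h + 14*d^4*h^5 + 42*d^4*h^4 + 42*d^4*h^3 + 14*d^4*h^2 + d^3*h^6 + 3*d^3*h^5 + 3*d^3*h^4 + d^3*h^3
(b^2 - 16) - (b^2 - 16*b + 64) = 16*b - 80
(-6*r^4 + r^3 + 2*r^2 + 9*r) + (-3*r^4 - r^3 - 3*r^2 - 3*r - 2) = -9*r^4 - r^2 + 6*r - 2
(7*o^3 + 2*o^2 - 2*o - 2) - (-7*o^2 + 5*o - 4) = 7*o^3 + 9*o^2 - 7*o + 2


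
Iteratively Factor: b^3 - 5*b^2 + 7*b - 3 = (b - 3)*(b^2 - 2*b + 1) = (b - 3)*(b - 1)*(b - 1)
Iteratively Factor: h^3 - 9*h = (h)*(h^2 - 9) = h*(h + 3)*(h - 3)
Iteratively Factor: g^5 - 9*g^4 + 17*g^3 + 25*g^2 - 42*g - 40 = (g - 2)*(g^4 - 7*g^3 + 3*g^2 + 31*g + 20) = (g - 4)*(g - 2)*(g^3 - 3*g^2 - 9*g - 5) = (g - 5)*(g - 4)*(g - 2)*(g^2 + 2*g + 1) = (g - 5)*(g - 4)*(g - 2)*(g + 1)*(g + 1)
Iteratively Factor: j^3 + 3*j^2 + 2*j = (j)*(j^2 + 3*j + 2) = j*(j + 1)*(j + 2)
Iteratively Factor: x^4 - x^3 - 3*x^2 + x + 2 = (x + 1)*(x^3 - 2*x^2 - x + 2) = (x + 1)^2*(x^2 - 3*x + 2) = (x - 2)*(x + 1)^2*(x - 1)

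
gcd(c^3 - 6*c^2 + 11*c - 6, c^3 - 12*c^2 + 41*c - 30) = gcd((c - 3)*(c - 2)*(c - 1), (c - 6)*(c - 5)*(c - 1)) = c - 1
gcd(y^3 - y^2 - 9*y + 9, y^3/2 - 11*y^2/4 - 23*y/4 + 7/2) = 1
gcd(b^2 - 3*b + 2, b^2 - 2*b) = b - 2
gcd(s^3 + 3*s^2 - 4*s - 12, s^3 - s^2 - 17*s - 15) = s + 3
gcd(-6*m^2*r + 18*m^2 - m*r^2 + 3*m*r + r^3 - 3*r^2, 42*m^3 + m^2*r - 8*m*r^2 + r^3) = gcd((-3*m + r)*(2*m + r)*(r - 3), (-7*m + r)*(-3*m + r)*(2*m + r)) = -6*m^2 - m*r + r^2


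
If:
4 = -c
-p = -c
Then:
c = -4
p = -4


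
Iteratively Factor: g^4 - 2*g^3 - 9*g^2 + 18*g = (g)*(g^3 - 2*g^2 - 9*g + 18) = g*(g + 3)*(g^2 - 5*g + 6) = g*(g - 3)*(g + 3)*(g - 2)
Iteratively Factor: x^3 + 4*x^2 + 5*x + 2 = (x + 1)*(x^2 + 3*x + 2) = (x + 1)*(x + 2)*(x + 1)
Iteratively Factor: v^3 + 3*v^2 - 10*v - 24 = (v + 2)*(v^2 + v - 12) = (v + 2)*(v + 4)*(v - 3)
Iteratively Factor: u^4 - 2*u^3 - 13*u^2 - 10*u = (u - 5)*(u^3 + 3*u^2 + 2*u) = u*(u - 5)*(u^2 + 3*u + 2) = u*(u - 5)*(u + 2)*(u + 1)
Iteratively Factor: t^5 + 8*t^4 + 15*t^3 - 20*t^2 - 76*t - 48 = (t - 2)*(t^4 + 10*t^3 + 35*t^2 + 50*t + 24) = (t - 2)*(t + 3)*(t^3 + 7*t^2 + 14*t + 8) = (t - 2)*(t + 1)*(t + 3)*(t^2 + 6*t + 8) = (t - 2)*(t + 1)*(t + 2)*(t + 3)*(t + 4)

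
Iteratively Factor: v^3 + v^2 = (v)*(v^2 + v) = v^2*(v + 1)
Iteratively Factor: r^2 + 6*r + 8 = (r + 2)*(r + 4)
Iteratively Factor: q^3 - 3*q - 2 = (q - 2)*(q^2 + 2*q + 1) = (q - 2)*(q + 1)*(q + 1)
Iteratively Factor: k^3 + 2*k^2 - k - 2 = (k + 1)*(k^2 + k - 2) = (k - 1)*(k + 1)*(k + 2)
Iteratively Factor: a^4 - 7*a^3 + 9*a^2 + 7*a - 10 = (a - 1)*(a^3 - 6*a^2 + 3*a + 10) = (a - 2)*(a - 1)*(a^2 - 4*a - 5) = (a - 2)*(a - 1)*(a + 1)*(a - 5)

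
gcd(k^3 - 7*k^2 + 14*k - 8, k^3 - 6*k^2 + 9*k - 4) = k^2 - 5*k + 4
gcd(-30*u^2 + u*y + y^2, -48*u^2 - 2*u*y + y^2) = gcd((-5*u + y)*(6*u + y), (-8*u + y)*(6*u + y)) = 6*u + y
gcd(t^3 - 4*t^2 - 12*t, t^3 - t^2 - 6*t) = t^2 + 2*t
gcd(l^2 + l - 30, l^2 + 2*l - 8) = 1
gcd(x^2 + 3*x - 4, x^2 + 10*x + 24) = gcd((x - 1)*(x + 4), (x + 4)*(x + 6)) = x + 4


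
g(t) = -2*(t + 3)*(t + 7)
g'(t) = -4*t - 20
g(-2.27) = -6.91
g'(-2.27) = -10.92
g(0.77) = -58.59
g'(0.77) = -23.08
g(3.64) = -141.30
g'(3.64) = -34.56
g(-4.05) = 6.20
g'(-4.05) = -3.80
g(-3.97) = 5.88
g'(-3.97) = -4.12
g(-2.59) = -3.62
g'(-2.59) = -9.64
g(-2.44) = -5.11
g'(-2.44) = -10.24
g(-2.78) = -1.86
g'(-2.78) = -8.88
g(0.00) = -42.00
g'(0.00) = -20.00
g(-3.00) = 0.00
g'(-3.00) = -8.00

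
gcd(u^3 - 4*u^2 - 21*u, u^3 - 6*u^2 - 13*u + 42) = u^2 - 4*u - 21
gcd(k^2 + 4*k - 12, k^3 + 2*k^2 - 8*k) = k - 2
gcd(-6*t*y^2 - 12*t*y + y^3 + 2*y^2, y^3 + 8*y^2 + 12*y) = y^2 + 2*y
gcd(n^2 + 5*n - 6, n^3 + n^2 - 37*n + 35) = n - 1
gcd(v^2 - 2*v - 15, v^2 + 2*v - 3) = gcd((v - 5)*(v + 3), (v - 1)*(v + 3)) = v + 3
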